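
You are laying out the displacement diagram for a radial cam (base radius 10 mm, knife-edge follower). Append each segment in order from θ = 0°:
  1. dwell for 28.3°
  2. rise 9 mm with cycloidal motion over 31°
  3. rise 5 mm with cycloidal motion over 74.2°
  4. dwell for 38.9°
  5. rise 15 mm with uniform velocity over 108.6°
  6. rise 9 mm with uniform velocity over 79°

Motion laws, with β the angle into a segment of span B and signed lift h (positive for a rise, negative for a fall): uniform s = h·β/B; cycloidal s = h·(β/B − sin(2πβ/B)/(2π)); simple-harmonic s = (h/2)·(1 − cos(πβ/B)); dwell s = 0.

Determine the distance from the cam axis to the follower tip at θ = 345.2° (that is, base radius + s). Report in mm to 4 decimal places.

seg 1 [0°–28.3°] dwell: s stays 0.0000
seg 2 [28.3°–59.3°] cycloidal, h=9: full span → s += 9 → s = 9.0000
seg 3 [59.3°–133.5°] cycloidal, h=5: full span → s += 5 → s = 14.0000
seg 4 [133.5°–172.4°] dwell: s stays 14.0000
seg 5 [172.4°–281°] uniform, h=15: full span → s += 15 → s = 29.0000
seg 6 [281°–360°] uniform, h=9: θ=345.2° here. β=64.2, B=79. 9·64.2/79 = 7.3139 → s = 36.3139
radial distance = base radius + s = 10 + 36.3139 = 46.3139

46.3139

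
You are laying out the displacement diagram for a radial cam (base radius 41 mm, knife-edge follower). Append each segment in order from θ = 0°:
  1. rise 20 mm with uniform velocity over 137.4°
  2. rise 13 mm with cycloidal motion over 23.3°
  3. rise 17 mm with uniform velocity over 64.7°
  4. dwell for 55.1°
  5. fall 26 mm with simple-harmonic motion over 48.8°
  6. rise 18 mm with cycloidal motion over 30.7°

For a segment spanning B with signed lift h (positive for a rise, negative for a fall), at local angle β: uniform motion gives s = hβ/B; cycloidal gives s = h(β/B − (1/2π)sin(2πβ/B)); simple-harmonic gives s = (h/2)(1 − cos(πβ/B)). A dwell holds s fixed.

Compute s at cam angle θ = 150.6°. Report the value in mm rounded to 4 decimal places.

seg 1 [0°–137.4°] uniform, h=20: full span → s += 20 → s = 20.0000
seg 2 [137.4°–160.7°] cycloidal, h=13: θ=150.6° here. β=13.2, B=23.3. 13·(0.5665 − sin(2π·0.5665)/(2π)) = 8.2047 → s = 28.2047

28.2047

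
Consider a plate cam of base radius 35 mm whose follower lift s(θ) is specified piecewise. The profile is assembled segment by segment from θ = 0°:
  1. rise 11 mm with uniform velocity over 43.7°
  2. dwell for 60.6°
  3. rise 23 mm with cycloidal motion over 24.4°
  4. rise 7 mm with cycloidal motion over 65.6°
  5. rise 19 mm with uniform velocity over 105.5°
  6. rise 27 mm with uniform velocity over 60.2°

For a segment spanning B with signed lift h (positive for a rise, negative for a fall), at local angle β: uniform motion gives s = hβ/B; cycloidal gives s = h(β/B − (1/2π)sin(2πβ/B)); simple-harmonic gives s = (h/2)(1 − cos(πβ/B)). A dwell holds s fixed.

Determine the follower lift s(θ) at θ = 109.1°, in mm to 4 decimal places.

seg 1 [0°–43.7°] uniform, h=11: full span → s += 11 → s = 11.0000
seg 2 [43.7°–104.3°] dwell: s stays 11.0000
seg 3 [104.3°–128.7°] cycloidal, h=23: θ=109.1° here. β=4.8, B=24.4. 23·(0.1967 − sin(2π·0.1967)/(2π)) = 1.0672 → s = 12.0672

12.0672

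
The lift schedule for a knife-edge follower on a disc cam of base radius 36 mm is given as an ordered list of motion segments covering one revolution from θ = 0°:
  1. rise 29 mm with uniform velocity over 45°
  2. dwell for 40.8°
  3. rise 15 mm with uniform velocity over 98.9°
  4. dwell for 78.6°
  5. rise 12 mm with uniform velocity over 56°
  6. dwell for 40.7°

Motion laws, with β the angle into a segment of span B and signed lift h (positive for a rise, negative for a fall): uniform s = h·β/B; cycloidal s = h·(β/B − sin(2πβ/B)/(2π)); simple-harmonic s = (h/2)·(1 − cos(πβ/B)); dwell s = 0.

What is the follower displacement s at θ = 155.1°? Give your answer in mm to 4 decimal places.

seg 1 [0°–45°] uniform, h=29: full span → s += 29 → s = 29.0000
seg 2 [45°–85.8°] dwell: s stays 29.0000
seg 3 [85.8°–184.7°] uniform, h=15: θ=155.1° here. β=69.3, B=98.9. 15·69.3/98.9 = 10.5106 → s = 39.5106

39.5106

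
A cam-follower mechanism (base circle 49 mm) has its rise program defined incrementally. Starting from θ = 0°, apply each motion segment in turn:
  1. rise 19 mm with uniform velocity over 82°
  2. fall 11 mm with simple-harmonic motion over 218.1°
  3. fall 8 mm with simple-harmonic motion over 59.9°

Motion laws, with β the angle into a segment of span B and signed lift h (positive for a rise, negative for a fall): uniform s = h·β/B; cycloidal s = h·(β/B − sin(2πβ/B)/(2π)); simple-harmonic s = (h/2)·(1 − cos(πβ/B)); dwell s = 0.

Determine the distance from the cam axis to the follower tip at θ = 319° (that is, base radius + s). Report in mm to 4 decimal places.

seg 1 [0°–82°] uniform, h=19: full span → s += 19 → s = 19.0000
seg 2 [82°–300.1°] simple-harmonic, h=-11: full span → s += -11 → s = 8.0000
seg 3 [300.1°–360°] simple-harmonic, h=-8: θ=319° here. β=18.9, B=59.9. -8/2·(1 − cos(π·0.3155)) = -1.8094 → s = 6.1906
radial distance = base radius + s = 49 + 6.1906 = 55.1906

55.1906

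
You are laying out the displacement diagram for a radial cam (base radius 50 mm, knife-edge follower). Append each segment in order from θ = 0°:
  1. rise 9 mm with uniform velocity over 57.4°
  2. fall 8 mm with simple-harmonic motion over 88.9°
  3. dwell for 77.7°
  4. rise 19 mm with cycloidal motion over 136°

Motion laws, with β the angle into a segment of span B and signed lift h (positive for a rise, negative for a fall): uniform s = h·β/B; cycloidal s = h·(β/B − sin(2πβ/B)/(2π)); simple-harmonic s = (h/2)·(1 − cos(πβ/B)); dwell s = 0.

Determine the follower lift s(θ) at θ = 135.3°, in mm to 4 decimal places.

seg 1 [0°–57.4°] uniform, h=9: full span → s += 9 → s = 9.0000
seg 2 [57.4°–146.3°] simple-harmonic, h=-8: θ=135.3° here. β=77.9, B=88.9. -8/2·(1 − cos(π·0.8763)) = -7.7016 → s = 1.2984

1.2984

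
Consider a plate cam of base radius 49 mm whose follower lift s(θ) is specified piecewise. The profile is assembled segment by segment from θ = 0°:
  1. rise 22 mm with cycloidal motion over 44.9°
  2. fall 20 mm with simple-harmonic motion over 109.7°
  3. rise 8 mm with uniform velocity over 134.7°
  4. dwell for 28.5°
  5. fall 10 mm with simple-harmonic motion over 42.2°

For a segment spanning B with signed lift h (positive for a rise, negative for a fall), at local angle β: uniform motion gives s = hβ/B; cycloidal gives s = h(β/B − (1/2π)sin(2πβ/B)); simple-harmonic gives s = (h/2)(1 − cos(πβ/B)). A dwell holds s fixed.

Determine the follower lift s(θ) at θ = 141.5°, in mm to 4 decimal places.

seg 1 [0°–44.9°] cycloidal, h=22: full span → s += 22 → s = 22.0000
seg 2 [44.9°–154.6°] simple-harmonic, h=-20: θ=141.5° here. β=96.6, B=109.7. -20/2·(1 − cos(π·0.8806)) = -19.3045 → s = 2.6955

2.6955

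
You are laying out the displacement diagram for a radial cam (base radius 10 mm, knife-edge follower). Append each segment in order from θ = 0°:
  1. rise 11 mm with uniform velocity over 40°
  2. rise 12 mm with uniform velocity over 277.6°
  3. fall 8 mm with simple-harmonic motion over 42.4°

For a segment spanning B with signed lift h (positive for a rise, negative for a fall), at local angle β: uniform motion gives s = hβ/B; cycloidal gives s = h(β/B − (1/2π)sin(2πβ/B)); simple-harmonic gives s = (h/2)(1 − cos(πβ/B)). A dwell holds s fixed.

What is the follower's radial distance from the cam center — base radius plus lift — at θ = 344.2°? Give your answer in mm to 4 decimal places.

seg 1 [0°–40°] uniform, h=11: full span → s += 11 → s = 11.0000
seg 2 [40°–317.6°] uniform, h=12: full span → s += 12 → s = 23.0000
seg 3 [317.6°–360°] simple-harmonic, h=-8: θ=344.2° here. β=26.6, B=42.4. -8/2·(1 − cos(π·0.6274)) = -5.5581 → s = 17.4419
radial distance = base radius + s = 10 + 17.4419 = 27.4419

27.4419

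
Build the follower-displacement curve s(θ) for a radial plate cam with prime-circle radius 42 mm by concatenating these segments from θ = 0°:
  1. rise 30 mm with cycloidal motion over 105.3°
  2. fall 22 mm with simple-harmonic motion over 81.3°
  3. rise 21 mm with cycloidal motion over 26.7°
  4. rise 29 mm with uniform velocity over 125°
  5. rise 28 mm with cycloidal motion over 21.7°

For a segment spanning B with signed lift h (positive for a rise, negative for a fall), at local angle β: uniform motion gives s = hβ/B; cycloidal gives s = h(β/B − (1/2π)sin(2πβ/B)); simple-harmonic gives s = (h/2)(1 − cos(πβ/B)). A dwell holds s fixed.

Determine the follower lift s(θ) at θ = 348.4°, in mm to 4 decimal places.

seg 1 [0°–105.3°] cycloidal, h=30: full span → s += 30 → s = 30.0000
seg 2 [105.3°–186.6°] simple-harmonic, h=-22: full span → s += -22 → s = 8.0000
seg 3 [186.6°–213.3°] cycloidal, h=21: full span → s += 21 → s = 29.0000
seg 4 [213.3°–338.3°] uniform, h=29: full span → s += 29 → s = 58.0000
seg 5 [338.3°–360°] cycloidal, h=28: θ=348.4° here. β=10.1, B=21.7. 28·(0.4654 − sin(2π·0.4654)/(2π)) = 12.0721 → s = 70.0721

70.0721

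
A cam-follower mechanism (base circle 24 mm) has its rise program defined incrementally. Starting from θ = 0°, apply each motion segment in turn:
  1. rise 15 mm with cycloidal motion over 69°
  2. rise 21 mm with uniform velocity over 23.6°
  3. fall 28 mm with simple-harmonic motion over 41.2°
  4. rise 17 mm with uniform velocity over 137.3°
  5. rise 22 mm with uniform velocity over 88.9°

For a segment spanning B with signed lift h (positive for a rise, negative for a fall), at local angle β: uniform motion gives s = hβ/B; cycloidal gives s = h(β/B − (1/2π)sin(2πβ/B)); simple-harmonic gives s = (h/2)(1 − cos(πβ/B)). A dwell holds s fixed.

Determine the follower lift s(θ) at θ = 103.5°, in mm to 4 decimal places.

seg 1 [0°–69°] cycloidal, h=15: full span → s += 15 → s = 15.0000
seg 2 [69°–92.6°] uniform, h=21: full span → s += 21 → s = 36.0000
seg 3 [92.6°–133.8°] simple-harmonic, h=-28: θ=103.5° here. β=10.9, B=41.2. -28/2·(1 − cos(π·0.2646)) = -4.5636 → s = 31.4364

31.4364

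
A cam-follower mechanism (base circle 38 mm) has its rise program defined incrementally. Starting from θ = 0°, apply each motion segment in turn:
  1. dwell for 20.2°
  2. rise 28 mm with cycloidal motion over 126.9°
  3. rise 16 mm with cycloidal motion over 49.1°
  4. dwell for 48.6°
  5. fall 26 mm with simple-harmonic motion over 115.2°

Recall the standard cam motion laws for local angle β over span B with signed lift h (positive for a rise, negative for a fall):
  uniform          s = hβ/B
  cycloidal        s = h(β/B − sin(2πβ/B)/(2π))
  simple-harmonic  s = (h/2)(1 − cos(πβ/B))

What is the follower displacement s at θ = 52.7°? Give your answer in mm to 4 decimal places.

seg 1 [0°–20.2°] dwell: s stays 0.0000
seg 2 [20.2°–147.1°] cycloidal, h=28: θ=52.7° here. β=32.5, B=126.9. 28·(0.2561 − sin(2π·0.2561)/(2π)) = 2.7179 → s = 2.7179

2.7179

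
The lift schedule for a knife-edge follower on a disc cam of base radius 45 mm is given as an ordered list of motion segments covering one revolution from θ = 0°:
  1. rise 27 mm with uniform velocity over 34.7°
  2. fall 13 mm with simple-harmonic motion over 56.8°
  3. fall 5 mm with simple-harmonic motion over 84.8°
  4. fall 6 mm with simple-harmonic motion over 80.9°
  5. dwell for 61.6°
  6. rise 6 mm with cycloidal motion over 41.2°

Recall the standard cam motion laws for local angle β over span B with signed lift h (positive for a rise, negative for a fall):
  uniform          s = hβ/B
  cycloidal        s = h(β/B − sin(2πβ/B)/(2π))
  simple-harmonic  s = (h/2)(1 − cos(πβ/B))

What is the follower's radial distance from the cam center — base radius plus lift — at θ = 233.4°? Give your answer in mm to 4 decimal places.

seg 1 [0°–34.7°] uniform, h=27: full span → s += 27 → s = 27.0000
seg 2 [34.7°–91.5°] simple-harmonic, h=-13: full span → s += -13 → s = 14.0000
seg 3 [91.5°–176.3°] simple-harmonic, h=-5: full span → s += -5 → s = 9.0000
seg 4 [176.3°–257.2°] simple-harmonic, h=-6: θ=233.4° here. β=57.1, B=80.9. -6/2·(1 − cos(π·0.7058)) = -4.8074 → s = 4.1926
radial distance = base radius + s = 45 + 4.1926 = 49.1926

49.1926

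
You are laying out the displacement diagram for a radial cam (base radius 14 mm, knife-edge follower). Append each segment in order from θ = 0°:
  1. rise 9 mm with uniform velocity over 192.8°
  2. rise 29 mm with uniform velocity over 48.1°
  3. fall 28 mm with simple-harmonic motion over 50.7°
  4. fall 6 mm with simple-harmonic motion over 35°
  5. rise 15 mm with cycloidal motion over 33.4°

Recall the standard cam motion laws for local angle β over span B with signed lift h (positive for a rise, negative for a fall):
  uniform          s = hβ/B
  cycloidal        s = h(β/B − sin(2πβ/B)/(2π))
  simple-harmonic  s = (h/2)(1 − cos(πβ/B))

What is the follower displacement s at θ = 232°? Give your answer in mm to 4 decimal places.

seg 1 [0°–192.8°] uniform, h=9: full span → s += 9 → s = 9.0000
seg 2 [192.8°–240.9°] uniform, h=29: θ=232° here. β=39.2, B=48.1. 29·39.2/48.1 = 23.6341 → s = 32.6341

32.6341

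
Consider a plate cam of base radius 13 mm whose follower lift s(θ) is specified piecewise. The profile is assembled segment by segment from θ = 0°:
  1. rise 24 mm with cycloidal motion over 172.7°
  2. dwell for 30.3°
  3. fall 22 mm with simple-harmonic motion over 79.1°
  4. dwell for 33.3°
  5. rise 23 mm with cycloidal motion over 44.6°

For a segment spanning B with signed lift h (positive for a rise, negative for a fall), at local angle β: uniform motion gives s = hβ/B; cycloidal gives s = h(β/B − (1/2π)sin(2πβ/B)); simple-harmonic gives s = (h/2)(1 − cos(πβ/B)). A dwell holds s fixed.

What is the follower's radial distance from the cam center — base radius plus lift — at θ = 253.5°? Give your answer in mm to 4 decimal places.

seg 1 [0°–172.7°] cycloidal, h=24: full span → s += 24 → s = 24.0000
seg 2 [172.7°–203°] dwell: s stays 24.0000
seg 3 [203°–282.1°] simple-harmonic, h=-22: θ=253.5° here. β=50.5, B=79.1. -22/2·(1 − cos(π·0.6384)) = -15.6345 → s = 8.3655
radial distance = base radius + s = 13 + 8.3655 = 21.3655

21.3655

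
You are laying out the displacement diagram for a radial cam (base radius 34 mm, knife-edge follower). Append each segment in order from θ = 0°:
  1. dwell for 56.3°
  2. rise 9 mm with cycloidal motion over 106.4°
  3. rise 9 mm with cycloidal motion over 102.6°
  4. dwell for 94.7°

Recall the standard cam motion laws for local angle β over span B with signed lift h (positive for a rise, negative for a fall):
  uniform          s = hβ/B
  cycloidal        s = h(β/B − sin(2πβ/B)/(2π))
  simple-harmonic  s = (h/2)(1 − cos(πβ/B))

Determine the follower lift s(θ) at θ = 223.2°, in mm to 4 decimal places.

seg 1 [0°–56.3°] dwell: s stays 0.0000
seg 2 [56.3°–162.7°] cycloidal, h=9: full span → s += 9 → s = 9.0000
seg 3 [162.7°–265.3°] cycloidal, h=9: θ=223.2° here. β=60.5, B=102.6. 9·(0.5897 − sin(2π·0.5897)/(2π)) = 6.0720 → s = 15.0720

15.0720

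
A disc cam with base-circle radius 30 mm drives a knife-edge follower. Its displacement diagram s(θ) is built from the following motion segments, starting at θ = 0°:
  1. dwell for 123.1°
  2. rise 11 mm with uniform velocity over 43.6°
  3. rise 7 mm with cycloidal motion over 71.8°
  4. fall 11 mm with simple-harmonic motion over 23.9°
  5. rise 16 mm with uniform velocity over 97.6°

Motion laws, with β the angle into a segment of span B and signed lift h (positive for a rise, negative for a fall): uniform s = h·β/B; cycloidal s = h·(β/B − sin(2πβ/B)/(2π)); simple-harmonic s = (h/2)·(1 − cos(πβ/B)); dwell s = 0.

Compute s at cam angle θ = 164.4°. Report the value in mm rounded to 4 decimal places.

seg 1 [0°–123.1°] dwell: s stays 0.0000
seg 2 [123.1°–166.7°] uniform, h=11: θ=164.4° here. β=41.3, B=43.6. 11·41.3/43.6 = 10.4197 → s = 10.4197

10.4197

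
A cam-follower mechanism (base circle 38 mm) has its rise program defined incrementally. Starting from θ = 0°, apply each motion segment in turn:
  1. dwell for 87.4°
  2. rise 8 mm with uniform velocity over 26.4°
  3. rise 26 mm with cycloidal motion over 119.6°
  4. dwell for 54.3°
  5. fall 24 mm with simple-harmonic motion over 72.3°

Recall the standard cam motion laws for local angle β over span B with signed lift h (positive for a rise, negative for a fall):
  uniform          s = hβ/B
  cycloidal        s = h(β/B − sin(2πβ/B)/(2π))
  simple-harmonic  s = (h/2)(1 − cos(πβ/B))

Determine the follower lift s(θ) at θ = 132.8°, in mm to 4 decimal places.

seg 1 [0°–87.4°] dwell: s stays 0.0000
seg 2 [87.4°–113.8°] uniform, h=8: full span → s += 8 → s = 8.0000
seg 3 [113.8°–233.4°] cycloidal, h=26: θ=132.8° here. β=19, B=119.6. 26·(0.1589 − sin(2π·0.1589)/(2π)) = 0.6525 → s = 8.6525

8.6525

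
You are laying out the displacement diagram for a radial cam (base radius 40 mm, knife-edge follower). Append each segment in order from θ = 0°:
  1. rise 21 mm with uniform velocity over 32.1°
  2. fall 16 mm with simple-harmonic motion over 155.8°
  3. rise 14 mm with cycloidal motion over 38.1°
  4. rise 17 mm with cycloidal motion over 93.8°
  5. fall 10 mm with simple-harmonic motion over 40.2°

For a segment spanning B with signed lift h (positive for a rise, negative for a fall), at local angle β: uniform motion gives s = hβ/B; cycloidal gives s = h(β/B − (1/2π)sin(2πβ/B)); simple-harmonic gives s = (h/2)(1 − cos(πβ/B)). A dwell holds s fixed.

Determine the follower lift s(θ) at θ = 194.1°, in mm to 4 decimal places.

seg 1 [0°–32.1°] uniform, h=21: full span → s += 21 → s = 21.0000
seg 2 [32.1°–187.9°] simple-harmonic, h=-16: full span → s += -16 → s = 5.0000
seg 3 [187.9°–226°] cycloidal, h=14: θ=194.1° here. β=6.2, B=38.1. 14·(0.1627 − sin(2π·0.1627)/(2π)) = 0.3767 → s = 5.3767

5.3767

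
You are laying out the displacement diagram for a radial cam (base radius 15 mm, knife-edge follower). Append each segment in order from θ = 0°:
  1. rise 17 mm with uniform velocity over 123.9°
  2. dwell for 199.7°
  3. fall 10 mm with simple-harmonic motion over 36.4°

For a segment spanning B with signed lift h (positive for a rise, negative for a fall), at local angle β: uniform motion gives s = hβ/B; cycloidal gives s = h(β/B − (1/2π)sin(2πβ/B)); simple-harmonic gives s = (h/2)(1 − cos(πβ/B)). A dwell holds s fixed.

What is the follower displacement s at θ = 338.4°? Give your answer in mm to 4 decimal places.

seg 1 [0°–123.9°] uniform, h=17: full span → s += 17 → s = 17.0000
seg 2 [123.9°–323.6°] dwell: s stays 17.0000
seg 3 [323.6°–360°] simple-harmonic, h=-10: θ=338.4° here. β=14.8, B=36.4. -10/2·(1 − cos(π·0.4066)) = -3.5537 → s = 13.4463

13.4463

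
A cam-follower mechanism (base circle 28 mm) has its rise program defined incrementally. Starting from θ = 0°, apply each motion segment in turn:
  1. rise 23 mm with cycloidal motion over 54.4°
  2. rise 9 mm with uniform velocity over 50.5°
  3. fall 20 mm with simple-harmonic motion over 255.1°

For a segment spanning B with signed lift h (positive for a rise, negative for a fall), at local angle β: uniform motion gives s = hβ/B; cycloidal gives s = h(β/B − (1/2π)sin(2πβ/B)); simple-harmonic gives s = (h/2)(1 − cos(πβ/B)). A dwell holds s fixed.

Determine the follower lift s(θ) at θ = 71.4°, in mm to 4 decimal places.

seg 1 [0°–54.4°] cycloidal, h=23: full span → s += 23 → s = 23.0000
seg 2 [54.4°–104.9°] uniform, h=9: θ=71.4° here. β=17, B=50.5. 9·17/50.5 = 3.0297 → s = 26.0297

26.0297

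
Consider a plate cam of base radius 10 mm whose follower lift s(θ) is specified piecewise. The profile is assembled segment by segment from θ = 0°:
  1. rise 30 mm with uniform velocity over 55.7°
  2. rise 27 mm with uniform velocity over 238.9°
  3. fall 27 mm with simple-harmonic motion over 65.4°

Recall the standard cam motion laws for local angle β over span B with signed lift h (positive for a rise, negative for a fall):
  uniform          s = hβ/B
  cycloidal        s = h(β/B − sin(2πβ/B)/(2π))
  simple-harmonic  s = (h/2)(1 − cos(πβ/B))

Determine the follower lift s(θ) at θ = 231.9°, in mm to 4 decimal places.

seg 1 [0°–55.7°] uniform, h=30: full span → s += 30 → s = 30.0000
seg 2 [55.7°–294.6°] uniform, h=27: θ=231.9° here. β=176.2, B=238.9. 27·176.2/238.9 = 19.9138 → s = 49.9138

49.9138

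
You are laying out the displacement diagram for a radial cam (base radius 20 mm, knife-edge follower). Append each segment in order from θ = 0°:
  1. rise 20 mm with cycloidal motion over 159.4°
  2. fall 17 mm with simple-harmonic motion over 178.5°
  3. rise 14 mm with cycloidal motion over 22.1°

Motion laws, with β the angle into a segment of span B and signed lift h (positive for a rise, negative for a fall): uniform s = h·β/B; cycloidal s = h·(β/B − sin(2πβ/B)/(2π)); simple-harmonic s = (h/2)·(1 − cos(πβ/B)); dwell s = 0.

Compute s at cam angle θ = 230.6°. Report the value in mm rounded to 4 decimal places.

seg 1 [0°–159.4°] cycloidal, h=20: full span → s += 20 → s = 20.0000
seg 2 [159.4°–337.9°] simple-harmonic, h=-17: θ=230.6° here. β=71.2, B=178.5. -17/2·(1 − cos(π·0.3989)) = -5.8449 → s = 14.1551

14.1551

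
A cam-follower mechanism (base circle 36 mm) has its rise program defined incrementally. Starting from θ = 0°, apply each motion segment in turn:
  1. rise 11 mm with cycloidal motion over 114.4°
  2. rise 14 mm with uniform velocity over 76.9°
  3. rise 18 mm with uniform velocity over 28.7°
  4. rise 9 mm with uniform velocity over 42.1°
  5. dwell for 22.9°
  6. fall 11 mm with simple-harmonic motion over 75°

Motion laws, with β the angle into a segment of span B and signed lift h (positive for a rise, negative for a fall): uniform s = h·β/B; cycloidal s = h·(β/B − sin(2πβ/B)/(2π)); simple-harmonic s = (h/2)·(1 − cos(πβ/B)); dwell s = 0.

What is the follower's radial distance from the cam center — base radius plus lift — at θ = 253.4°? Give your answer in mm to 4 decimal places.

seg 1 [0°–114.4°] cycloidal, h=11: full span → s += 11 → s = 11.0000
seg 2 [114.4°–191.3°] uniform, h=14: full span → s += 14 → s = 25.0000
seg 3 [191.3°–220°] uniform, h=18: full span → s += 18 → s = 43.0000
seg 4 [220°–262.1°] uniform, h=9: θ=253.4° here. β=33.4, B=42.1. 9·33.4/42.1 = 7.1401 → s = 50.1401
radial distance = base radius + s = 36 + 50.1401 = 86.1401

86.1401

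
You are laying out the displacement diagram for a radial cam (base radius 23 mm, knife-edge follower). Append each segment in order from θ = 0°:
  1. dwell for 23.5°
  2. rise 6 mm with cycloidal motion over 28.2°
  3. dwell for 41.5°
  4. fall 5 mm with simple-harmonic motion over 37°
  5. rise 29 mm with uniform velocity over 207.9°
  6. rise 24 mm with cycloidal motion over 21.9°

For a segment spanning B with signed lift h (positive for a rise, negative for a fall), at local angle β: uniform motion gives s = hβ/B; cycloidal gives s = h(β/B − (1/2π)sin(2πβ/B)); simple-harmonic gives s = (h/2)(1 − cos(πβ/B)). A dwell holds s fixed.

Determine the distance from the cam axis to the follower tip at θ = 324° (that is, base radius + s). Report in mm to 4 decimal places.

seg 1 [0°–23.5°] dwell: s stays 0.0000
seg 2 [23.5°–51.7°] cycloidal, h=6: full span → s += 6 → s = 6.0000
seg 3 [51.7°–93.2°] dwell: s stays 6.0000
seg 4 [93.2°–130.2°] simple-harmonic, h=-5: full span → s += -5 → s = 1.0000
seg 5 [130.2°–338.1°] uniform, h=29: θ=324° here. β=193.8, B=207.9. 29·193.8/207.9 = 27.0332 → s = 28.0332
radial distance = base radius + s = 23 + 28.0332 = 51.0332

51.0332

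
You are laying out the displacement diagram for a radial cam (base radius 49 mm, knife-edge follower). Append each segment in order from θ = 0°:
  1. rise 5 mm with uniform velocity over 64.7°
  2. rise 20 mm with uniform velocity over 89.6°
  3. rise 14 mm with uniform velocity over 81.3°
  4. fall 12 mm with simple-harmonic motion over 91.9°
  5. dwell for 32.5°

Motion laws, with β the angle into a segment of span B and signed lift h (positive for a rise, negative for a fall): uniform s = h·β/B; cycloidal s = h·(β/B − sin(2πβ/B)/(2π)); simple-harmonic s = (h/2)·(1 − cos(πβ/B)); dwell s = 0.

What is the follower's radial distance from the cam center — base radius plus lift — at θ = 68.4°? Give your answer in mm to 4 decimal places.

seg 1 [0°–64.7°] uniform, h=5: full span → s += 5 → s = 5.0000
seg 2 [64.7°–154.3°] uniform, h=20: θ=68.4° here. β=3.7, B=89.6. 20·3.7/89.6 = 0.8259 → s = 5.8259
radial distance = base radius + s = 49 + 5.8259 = 54.8259

54.8259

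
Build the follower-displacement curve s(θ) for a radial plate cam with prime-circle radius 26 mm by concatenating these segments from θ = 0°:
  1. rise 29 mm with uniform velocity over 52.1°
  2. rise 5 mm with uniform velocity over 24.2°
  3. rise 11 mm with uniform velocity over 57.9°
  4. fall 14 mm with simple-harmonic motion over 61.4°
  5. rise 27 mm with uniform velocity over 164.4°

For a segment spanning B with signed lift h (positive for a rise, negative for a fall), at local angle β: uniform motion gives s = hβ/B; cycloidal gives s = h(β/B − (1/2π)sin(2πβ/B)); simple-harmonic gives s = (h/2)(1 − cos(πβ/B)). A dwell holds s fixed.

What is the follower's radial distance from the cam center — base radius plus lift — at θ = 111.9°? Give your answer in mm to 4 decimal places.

seg 1 [0°–52.1°] uniform, h=29: full span → s += 29 → s = 29.0000
seg 2 [52.1°–76.3°] uniform, h=5: full span → s += 5 → s = 34.0000
seg 3 [76.3°–134.2°] uniform, h=11: θ=111.9° here. β=35.6, B=57.9. 11·35.6/57.9 = 6.7634 → s = 40.7634
radial distance = base radius + s = 26 + 40.7634 = 66.7634

66.7634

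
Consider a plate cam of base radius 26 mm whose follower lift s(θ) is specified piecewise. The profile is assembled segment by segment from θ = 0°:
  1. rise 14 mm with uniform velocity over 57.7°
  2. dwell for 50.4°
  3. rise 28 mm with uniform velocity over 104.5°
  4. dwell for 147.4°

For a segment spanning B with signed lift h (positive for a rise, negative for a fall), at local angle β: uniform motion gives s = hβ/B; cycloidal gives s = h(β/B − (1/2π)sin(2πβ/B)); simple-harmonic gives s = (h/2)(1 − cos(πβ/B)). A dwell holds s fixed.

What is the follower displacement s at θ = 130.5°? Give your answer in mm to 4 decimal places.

seg 1 [0°–57.7°] uniform, h=14: full span → s += 14 → s = 14.0000
seg 2 [57.7°–108.1°] dwell: s stays 14.0000
seg 3 [108.1°–212.6°] uniform, h=28: θ=130.5° here. β=22.4, B=104.5. 28·22.4/104.5 = 6.0019 → s = 20.0019

20.0019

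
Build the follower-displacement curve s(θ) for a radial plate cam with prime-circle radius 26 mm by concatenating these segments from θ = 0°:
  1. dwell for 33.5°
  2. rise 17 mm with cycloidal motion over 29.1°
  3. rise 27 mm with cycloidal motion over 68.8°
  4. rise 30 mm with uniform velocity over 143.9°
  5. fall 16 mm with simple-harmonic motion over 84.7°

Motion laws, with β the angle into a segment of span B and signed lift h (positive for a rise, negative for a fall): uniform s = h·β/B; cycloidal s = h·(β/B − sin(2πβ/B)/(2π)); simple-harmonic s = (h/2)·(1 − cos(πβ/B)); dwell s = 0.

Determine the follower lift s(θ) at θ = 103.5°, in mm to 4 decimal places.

seg 1 [0°–33.5°] dwell: s stays 0.0000
seg 2 [33.5°–62.6°] cycloidal, h=17: full span → s += 17 → s = 17.0000
seg 3 [62.6°–131.4°] cycloidal, h=27: θ=103.5° here. β=40.9, B=68.8. 27·(0.5945 − sin(2π·0.5945)/(2π)) = 18.4545 → s = 35.4545

35.4545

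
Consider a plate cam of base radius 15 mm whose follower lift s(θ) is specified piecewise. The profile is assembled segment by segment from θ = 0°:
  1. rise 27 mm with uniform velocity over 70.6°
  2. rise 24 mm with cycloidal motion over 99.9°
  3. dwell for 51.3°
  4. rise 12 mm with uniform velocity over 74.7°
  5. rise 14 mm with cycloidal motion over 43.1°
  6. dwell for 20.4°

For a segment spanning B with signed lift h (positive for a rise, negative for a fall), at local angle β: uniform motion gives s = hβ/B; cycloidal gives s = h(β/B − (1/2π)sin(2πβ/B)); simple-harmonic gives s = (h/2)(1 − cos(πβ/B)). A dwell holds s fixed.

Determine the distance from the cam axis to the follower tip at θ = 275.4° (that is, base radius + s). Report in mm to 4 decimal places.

seg 1 [0°–70.6°] uniform, h=27: full span → s += 27 → s = 27.0000
seg 2 [70.6°–170.5°] cycloidal, h=24: full span → s += 24 → s = 51.0000
seg 3 [170.5°–221.8°] dwell: s stays 51.0000
seg 4 [221.8°–296.5°] uniform, h=12: θ=275.4° here. β=53.6, B=74.7. 12·53.6/74.7 = 8.6104 → s = 59.6104
radial distance = base radius + s = 15 + 59.6104 = 74.6104

74.6104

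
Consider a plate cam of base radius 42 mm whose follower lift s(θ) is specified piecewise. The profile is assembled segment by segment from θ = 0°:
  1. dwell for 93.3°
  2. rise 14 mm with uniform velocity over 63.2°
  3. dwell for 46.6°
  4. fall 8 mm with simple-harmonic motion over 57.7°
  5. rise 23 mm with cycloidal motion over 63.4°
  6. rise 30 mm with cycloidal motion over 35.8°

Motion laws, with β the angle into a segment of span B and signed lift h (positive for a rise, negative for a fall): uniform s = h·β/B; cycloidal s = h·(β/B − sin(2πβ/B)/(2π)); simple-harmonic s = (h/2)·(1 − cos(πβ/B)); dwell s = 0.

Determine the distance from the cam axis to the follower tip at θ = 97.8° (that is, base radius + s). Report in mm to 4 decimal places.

seg 1 [0°–93.3°] dwell: s stays 0.0000
seg 2 [93.3°–156.5°] uniform, h=14: θ=97.8° here. β=4.5, B=63.2. 14·4.5/63.2 = 0.9968 → s = 0.9968
radial distance = base radius + s = 42 + 0.9968 = 42.9968

42.9968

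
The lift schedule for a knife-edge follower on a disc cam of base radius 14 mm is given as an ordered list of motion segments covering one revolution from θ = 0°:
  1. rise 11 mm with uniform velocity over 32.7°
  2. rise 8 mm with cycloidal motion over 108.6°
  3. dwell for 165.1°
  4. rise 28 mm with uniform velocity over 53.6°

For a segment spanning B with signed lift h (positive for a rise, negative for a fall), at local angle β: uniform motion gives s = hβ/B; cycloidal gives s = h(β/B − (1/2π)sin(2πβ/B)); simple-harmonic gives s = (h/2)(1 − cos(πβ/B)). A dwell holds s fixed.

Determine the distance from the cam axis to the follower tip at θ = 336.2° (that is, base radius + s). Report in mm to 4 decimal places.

seg 1 [0°–32.7°] uniform, h=11: full span → s += 11 → s = 11.0000
seg 2 [32.7°–141.3°] cycloidal, h=8: full span → s += 8 → s = 19.0000
seg 3 [141.3°–306.4°] dwell: s stays 19.0000
seg 4 [306.4°–360°] uniform, h=28: θ=336.2° here. β=29.8, B=53.6. 28·29.8/53.6 = 15.5672 → s = 34.5672
radial distance = base radius + s = 14 + 34.5672 = 48.5672

48.5672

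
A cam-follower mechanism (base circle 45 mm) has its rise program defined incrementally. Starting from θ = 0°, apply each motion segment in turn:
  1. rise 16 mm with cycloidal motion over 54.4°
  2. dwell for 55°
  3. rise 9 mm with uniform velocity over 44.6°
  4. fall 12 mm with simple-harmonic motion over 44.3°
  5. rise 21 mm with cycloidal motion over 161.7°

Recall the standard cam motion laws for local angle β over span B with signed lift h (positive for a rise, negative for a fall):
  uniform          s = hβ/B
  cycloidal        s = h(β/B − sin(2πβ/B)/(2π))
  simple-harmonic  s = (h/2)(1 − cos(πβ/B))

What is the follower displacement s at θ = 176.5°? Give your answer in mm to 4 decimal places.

seg 1 [0°–54.4°] cycloidal, h=16: full span → s += 16 → s = 16.0000
seg 2 [54.4°–109.4°] dwell: s stays 16.0000
seg 3 [109.4°–154°] uniform, h=9: full span → s += 9 → s = 25.0000
seg 4 [154°–198.3°] simple-harmonic, h=-12: θ=176.5° here. β=22.5, B=44.3. -12/2·(1 − cos(π·0.5079)) = -6.1489 → s = 18.8511

18.8511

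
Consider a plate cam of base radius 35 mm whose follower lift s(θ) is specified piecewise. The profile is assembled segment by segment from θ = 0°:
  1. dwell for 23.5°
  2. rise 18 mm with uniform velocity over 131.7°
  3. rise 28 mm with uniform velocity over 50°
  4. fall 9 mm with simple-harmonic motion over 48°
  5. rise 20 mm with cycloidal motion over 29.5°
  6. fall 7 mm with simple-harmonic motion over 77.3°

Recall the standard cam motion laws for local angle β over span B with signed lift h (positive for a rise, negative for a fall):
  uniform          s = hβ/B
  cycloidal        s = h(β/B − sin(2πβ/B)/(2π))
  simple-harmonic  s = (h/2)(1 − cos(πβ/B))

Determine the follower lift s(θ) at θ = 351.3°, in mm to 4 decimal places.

seg 1 [0°–23.5°] dwell: s stays 0.0000
seg 2 [23.5°–155.2°] uniform, h=18: full span → s += 18 → s = 18.0000
seg 3 [155.2°–205.2°] uniform, h=28: full span → s += 28 → s = 46.0000
seg 4 [205.2°–253.2°] simple-harmonic, h=-9: full span → s += -9 → s = 37.0000
seg 5 [253.2°–282.7°] cycloidal, h=20: full span → s += 20 → s = 57.0000
seg 6 [282.7°–360°] simple-harmonic, h=-7: θ=351.3° here. β=68.6, B=77.3. -7/2·(1 − cos(π·0.8875)) = -6.7835 → s = 50.2165

50.2165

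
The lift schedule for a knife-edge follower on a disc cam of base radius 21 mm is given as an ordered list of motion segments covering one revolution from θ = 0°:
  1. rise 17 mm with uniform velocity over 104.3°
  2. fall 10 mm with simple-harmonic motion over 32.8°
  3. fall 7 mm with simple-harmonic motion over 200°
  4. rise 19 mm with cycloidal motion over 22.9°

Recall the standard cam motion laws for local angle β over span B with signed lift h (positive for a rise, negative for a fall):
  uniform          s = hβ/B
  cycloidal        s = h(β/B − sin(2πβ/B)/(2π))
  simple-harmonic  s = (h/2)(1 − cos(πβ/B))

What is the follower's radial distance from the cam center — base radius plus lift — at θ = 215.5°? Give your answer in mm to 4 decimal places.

seg 1 [0°–104.3°] uniform, h=17: full span → s += 17 → s = 17.0000
seg 2 [104.3°–137.1°] simple-harmonic, h=-10: full span → s += -10 → s = 7.0000
seg 3 [137.1°–337.1°] simple-harmonic, h=-7: θ=215.5° here. β=78.4, B=200. -7/2·(1 − cos(π·0.3920)) = -2.3351 → s = 4.6649
radial distance = base radius + s = 21 + 4.6649 = 25.6649

25.6649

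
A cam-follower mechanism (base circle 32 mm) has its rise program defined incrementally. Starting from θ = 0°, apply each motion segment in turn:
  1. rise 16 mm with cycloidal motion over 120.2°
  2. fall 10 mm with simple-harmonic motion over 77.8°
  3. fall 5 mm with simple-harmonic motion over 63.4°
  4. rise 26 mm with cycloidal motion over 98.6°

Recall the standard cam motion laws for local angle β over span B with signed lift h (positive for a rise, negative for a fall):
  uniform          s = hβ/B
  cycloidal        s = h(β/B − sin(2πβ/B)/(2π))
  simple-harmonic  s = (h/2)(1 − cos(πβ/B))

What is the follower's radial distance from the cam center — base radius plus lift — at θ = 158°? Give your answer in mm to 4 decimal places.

seg 1 [0°–120.2°] cycloidal, h=16: full span → s += 16 → s = 16.0000
seg 2 [120.2°–198°] simple-harmonic, h=-10: θ=158° here. β=37.8, B=77.8. -10/2·(1 − cos(π·0.4859)) = -4.7780 → s = 11.2220
radial distance = base radius + s = 32 + 11.2220 = 43.2220

43.2220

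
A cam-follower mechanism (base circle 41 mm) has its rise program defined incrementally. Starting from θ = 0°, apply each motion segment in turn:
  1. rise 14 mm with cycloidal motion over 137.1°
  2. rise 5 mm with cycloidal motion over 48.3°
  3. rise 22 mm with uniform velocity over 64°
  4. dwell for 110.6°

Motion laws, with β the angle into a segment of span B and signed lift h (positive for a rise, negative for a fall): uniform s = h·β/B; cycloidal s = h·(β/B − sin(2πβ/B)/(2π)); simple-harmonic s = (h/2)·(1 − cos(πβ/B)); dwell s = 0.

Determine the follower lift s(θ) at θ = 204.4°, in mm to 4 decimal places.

seg 1 [0°–137.1°] cycloidal, h=14: full span → s += 14 → s = 14.0000
seg 2 [137.1°–185.4°] cycloidal, h=5: full span → s += 5 → s = 19.0000
seg 3 [185.4°–249.4°] uniform, h=22: θ=204.4° here. β=19, B=64. 22·19/64 = 6.5312 → s = 25.5312

25.5312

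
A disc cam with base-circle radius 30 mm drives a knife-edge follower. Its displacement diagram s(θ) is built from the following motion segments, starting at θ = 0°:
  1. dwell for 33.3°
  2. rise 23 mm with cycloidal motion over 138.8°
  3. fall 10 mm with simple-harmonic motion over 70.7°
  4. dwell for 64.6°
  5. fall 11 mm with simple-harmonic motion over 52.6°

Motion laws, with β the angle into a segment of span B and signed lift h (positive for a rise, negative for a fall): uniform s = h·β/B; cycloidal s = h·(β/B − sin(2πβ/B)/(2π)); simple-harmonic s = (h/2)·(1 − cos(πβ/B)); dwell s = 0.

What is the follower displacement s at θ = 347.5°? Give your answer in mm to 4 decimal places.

seg 1 [0°–33.3°] dwell: s stays 0.0000
seg 2 [33.3°–172.1°] cycloidal, h=23: full span → s += 23 → s = 23.0000
seg 3 [172.1°–242.8°] simple-harmonic, h=-10: full span → s += -10 → s = 13.0000
seg 4 [242.8°–307.4°] dwell: s stays 13.0000
seg 5 [307.4°–360°] simple-harmonic, h=-11: θ=347.5° here. β=40.1, B=52.6. -11/2·(1 − cos(π·0.7624)) = -9.5371 → s = 3.4629

3.4629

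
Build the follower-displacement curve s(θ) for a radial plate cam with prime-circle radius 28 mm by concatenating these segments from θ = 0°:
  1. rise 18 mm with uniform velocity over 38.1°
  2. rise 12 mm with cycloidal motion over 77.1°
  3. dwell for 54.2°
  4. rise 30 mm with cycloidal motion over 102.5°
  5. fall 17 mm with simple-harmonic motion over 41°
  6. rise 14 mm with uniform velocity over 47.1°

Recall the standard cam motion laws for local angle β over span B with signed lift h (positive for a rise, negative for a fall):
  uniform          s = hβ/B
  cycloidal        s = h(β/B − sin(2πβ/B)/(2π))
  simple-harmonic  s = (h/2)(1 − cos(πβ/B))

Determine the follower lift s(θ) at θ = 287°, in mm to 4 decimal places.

seg 1 [0°–38.1°] uniform, h=18: full span → s += 18 → s = 18.0000
seg 2 [38.1°–115.2°] cycloidal, h=12: full span → s += 12 → s = 30.0000
seg 3 [115.2°–169.4°] dwell: s stays 30.0000
seg 4 [169.4°–271.9°] cycloidal, h=30: full span → s += 30 → s = 60.0000
seg 5 [271.9°–312.9°] simple-harmonic, h=-17: θ=287° here. β=15.1, B=41. -17/2·(1 − cos(π·0.3683)) = -5.0824 → s = 54.9176

54.9176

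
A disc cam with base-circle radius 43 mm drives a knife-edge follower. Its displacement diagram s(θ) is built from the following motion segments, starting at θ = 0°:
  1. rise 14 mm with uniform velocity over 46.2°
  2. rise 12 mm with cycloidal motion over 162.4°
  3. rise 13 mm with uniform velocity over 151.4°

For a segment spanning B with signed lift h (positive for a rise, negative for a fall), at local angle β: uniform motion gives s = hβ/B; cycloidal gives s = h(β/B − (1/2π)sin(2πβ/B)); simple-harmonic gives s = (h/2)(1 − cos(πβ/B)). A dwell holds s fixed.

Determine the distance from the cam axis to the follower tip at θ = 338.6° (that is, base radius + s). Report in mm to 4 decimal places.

seg 1 [0°–46.2°] uniform, h=14: full span → s += 14 → s = 14.0000
seg 2 [46.2°–208.6°] cycloidal, h=12: full span → s += 12 → s = 26.0000
seg 3 [208.6°–360°] uniform, h=13: θ=338.6° here. β=130, B=151.4. 13·130/151.4 = 11.1625 → s = 37.1625
radial distance = base radius + s = 43 + 37.1625 = 80.1625

80.1625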